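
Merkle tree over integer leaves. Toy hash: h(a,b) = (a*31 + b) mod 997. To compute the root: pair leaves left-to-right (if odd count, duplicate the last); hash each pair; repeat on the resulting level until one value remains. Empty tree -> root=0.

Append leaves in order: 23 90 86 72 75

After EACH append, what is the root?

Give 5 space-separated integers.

After append 23 (leaves=[23]):
  L0: [23]
  root=23
After append 90 (leaves=[23, 90]):
  L0: [23, 90]
  L1: h(23,90)=(23*31+90)%997=803 -> [803]
  root=803
After append 86 (leaves=[23, 90, 86]):
  L0: [23, 90, 86]
  L1: h(23,90)=(23*31+90)%997=803 h(86,86)=(86*31+86)%997=758 -> [803, 758]
  L2: h(803,758)=(803*31+758)%997=726 -> [726]
  root=726
After append 72 (leaves=[23, 90, 86, 72]):
  L0: [23, 90, 86, 72]
  L1: h(23,90)=(23*31+90)%997=803 h(86,72)=(86*31+72)%997=744 -> [803, 744]
  L2: h(803,744)=(803*31+744)%997=712 -> [712]
  root=712
After append 75 (leaves=[23, 90, 86, 72, 75]):
  L0: [23, 90, 86, 72, 75]
  L1: h(23,90)=(23*31+90)%997=803 h(86,72)=(86*31+72)%997=744 h(75,75)=(75*31+75)%997=406 -> [803, 744, 406]
  L2: h(803,744)=(803*31+744)%997=712 h(406,406)=(406*31+406)%997=31 -> [712, 31]
  L3: h(712,31)=(712*31+31)%997=169 -> [169]
  root=169

Answer: 23 803 726 712 169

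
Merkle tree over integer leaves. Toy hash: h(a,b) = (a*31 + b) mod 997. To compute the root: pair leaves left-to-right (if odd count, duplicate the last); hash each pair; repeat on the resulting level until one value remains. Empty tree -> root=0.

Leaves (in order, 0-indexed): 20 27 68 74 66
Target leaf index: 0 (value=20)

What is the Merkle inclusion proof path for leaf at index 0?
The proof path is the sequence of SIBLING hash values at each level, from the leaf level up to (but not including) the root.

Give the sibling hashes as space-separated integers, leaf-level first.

L0 (leaves): [20, 27, 68, 74, 66], target index=0
L1: h(20,27)=(20*31+27)%997=647 [pair 0] h(68,74)=(68*31+74)%997=188 [pair 1] h(66,66)=(66*31+66)%997=118 [pair 2] -> [647, 188, 118]
  Sibling for proof at L0: 27
L2: h(647,188)=(647*31+188)%997=305 [pair 0] h(118,118)=(118*31+118)%997=785 [pair 1] -> [305, 785]
  Sibling for proof at L1: 188
L3: h(305,785)=(305*31+785)%997=270 [pair 0] -> [270]
  Sibling for proof at L2: 785
Root: 270
Proof path (sibling hashes from leaf to root): [27, 188, 785]

Answer: 27 188 785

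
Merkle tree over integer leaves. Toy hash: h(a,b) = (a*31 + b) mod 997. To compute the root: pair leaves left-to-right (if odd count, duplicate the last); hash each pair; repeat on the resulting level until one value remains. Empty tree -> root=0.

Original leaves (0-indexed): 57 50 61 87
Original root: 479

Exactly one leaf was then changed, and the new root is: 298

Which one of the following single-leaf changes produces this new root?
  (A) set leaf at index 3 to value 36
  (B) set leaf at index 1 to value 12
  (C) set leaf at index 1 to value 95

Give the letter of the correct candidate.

Answer: B

Derivation:
Original leaves: [57, 50, 61, 87]
Target new root: 298
Try each candidate change and compute the resulting root:
Candidate A: set leaf[3] = 36 -> leaves = [57, 50, 61, 36]
  L0: [57, 50, 61, 36]
  L1: h(57,50)=(57*31+50)%997=820 h(61,36)=(61*31+36)%997=930 -> [820, 930]
  L2: h(820,930)=(820*31+930)%997=428 -> [428]
  root = 428 != target 298
Candidate B: set leaf[1] = 12 -> leaves = [57, 12, 61, 87]
  L0: [57, 12, 61, 87]
  L1: h(57,12)=(57*31+12)%997=782 h(61,87)=(61*31+87)%997=981 -> [782, 981]
  L2: h(782,981)=(782*31+981)%997=298 -> [298]
  root = 298 == target 298  ** MATCH **
Candidate C: set leaf[1] = 95 -> leaves = [57, 95, 61, 87]
  L0: [57, 95, 61, 87]
  L1: h(57,95)=(57*31+95)%997=865 h(61,87)=(61*31+87)%997=981 -> [865, 981]
  L2: h(865,981)=(865*31+981)%997=877 -> [877]
  root = 877 != target 298
Candidate B produces the target root.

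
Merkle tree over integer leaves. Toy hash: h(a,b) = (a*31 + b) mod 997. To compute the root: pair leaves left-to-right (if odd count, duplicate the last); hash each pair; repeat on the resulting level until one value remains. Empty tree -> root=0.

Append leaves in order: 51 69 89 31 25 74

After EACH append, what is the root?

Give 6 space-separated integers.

After append 51 (leaves=[51]):
  L0: [51]
  root=51
After append 69 (leaves=[51, 69]):
  L0: [51, 69]
  L1: h(51,69)=(51*31+69)%997=653 -> [653]
  root=653
After append 89 (leaves=[51, 69, 89]):
  L0: [51, 69, 89]
  L1: h(51,69)=(51*31+69)%997=653 h(89,89)=(89*31+89)%997=854 -> [653, 854]
  L2: h(653,854)=(653*31+854)%997=160 -> [160]
  root=160
After append 31 (leaves=[51, 69, 89, 31]):
  L0: [51, 69, 89, 31]
  L1: h(51,69)=(51*31+69)%997=653 h(89,31)=(89*31+31)%997=796 -> [653, 796]
  L2: h(653,796)=(653*31+796)%997=102 -> [102]
  root=102
After append 25 (leaves=[51, 69, 89, 31, 25]):
  L0: [51, 69, 89, 31, 25]
  L1: h(51,69)=(51*31+69)%997=653 h(89,31)=(89*31+31)%997=796 h(25,25)=(25*31+25)%997=800 -> [653, 796, 800]
  L2: h(653,796)=(653*31+796)%997=102 h(800,800)=(800*31+800)%997=675 -> [102, 675]
  L3: h(102,675)=(102*31+675)%997=846 -> [846]
  root=846
After append 74 (leaves=[51, 69, 89, 31, 25, 74]):
  L0: [51, 69, 89, 31, 25, 74]
  L1: h(51,69)=(51*31+69)%997=653 h(89,31)=(89*31+31)%997=796 h(25,74)=(25*31+74)%997=849 -> [653, 796, 849]
  L2: h(653,796)=(653*31+796)%997=102 h(849,849)=(849*31+849)%997=249 -> [102, 249]
  L3: h(102,249)=(102*31+249)%997=420 -> [420]
  root=420

Answer: 51 653 160 102 846 420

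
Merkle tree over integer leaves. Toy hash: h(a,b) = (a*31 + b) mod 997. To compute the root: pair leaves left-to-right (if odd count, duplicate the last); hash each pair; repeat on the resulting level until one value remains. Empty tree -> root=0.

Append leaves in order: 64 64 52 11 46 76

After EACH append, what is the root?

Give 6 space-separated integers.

Answer: 64 54 347 306 758 721

Derivation:
After append 64 (leaves=[64]):
  L0: [64]
  root=64
After append 64 (leaves=[64, 64]):
  L0: [64, 64]
  L1: h(64,64)=(64*31+64)%997=54 -> [54]
  root=54
After append 52 (leaves=[64, 64, 52]):
  L0: [64, 64, 52]
  L1: h(64,64)=(64*31+64)%997=54 h(52,52)=(52*31+52)%997=667 -> [54, 667]
  L2: h(54,667)=(54*31+667)%997=347 -> [347]
  root=347
After append 11 (leaves=[64, 64, 52, 11]):
  L0: [64, 64, 52, 11]
  L1: h(64,64)=(64*31+64)%997=54 h(52,11)=(52*31+11)%997=626 -> [54, 626]
  L2: h(54,626)=(54*31+626)%997=306 -> [306]
  root=306
After append 46 (leaves=[64, 64, 52, 11, 46]):
  L0: [64, 64, 52, 11, 46]
  L1: h(64,64)=(64*31+64)%997=54 h(52,11)=(52*31+11)%997=626 h(46,46)=(46*31+46)%997=475 -> [54, 626, 475]
  L2: h(54,626)=(54*31+626)%997=306 h(475,475)=(475*31+475)%997=245 -> [306, 245]
  L3: h(306,245)=(306*31+245)%997=758 -> [758]
  root=758
After append 76 (leaves=[64, 64, 52, 11, 46, 76]):
  L0: [64, 64, 52, 11, 46, 76]
  L1: h(64,64)=(64*31+64)%997=54 h(52,11)=(52*31+11)%997=626 h(46,76)=(46*31+76)%997=505 -> [54, 626, 505]
  L2: h(54,626)=(54*31+626)%997=306 h(505,505)=(505*31+505)%997=208 -> [306, 208]
  L3: h(306,208)=(306*31+208)%997=721 -> [721]
  root=721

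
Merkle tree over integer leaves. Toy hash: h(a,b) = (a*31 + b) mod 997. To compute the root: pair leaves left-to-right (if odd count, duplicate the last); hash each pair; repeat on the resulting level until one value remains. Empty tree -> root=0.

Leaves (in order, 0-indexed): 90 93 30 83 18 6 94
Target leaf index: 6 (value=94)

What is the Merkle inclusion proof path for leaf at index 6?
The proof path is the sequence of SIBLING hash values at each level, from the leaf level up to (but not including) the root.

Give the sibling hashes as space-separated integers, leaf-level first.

Answer: 94 564 656

Derivation:
L0 (leaves): [90, 93, 30, 83, 18, 6, 94], target index=6
L1: h(90,93)=(90*31+93)%997=889 [pair 0] h(30,83)=(30*31+83)%997=16 [pair 1] h(18,6)=(18*31+6)%997=564 [pair 2] h(94,94)=(94*31+94)%997=17 [pair 3] -> [889, 16, 564, 17]
  Sibling for proof at L0: 94
L2: h(889,16)=(889*31+16)%997=656 [pair 0] h(564,17)=(564*31+17)%997=552 [pair 1] -> [656, 552]
  Sibling for proof at L1: 564
L3: h(656,552)=(656*31+552)%997=948 [pair 0] -> [948]
  Sibling for proof at L2: 656
Root: 948
Proof path (sibling hashes from leaf to root): [94, 564, 656]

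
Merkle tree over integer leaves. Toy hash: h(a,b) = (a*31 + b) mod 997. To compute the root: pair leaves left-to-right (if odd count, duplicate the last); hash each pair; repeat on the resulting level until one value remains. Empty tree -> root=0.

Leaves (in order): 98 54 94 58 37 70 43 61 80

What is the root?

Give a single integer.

Answer: 358

Derivation:
L0: [98, 54, 94, 58, 37, 70, 43, 61, 80]
L1: h(98,54)=(98*31+54)%997=101 h(94,58)=(94*31+58)%997=978 h(37,70)=(37*31+70)%997=220 h(43,61)=(43*31+61)%997=397 h(80,80)=(80*31+80)%997=566 -> [101, 978, 220, 397, 566]
L2: h(101,978)=(101*31+978)%997=121 h(220,397)=(220*31+397)%997=238 h(566,566)=(566*31+566)%997=166 -> [121, 238, 166]
L3: h(121,238)=(121*31+238)%997=1 h(166,166)=(166*31+166)%997=327 -> [1, 327]
L4: h(1,327)=(1*31+327)%997=358 -> [358]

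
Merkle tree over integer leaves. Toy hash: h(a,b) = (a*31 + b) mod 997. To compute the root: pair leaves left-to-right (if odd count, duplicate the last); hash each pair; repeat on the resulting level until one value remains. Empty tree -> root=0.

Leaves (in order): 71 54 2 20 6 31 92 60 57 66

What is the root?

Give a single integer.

L0: [71, 54, 2, 20, 6, 31, 92, 60, 57, 66]
L1: h(71,54)=(71*31+54)%997=261 h(2,20)=(2*31+20)%997=82 h(6,31)=(6*31+31)%997=217 h(92,60)=(92*31+60)%997=918 h(57,66)=(57*31+66)%997=836 -> [261, 82, 217, 918, 836]
L2: h(261,82)=(261*31+82)%997=197 h(217,918)=(217*31+918)%997=666 h(836,836)=(836*31+836)%997=830 -> [197, 666, 830]
L3: h(197,666)=(197*31+666)%997=791 h(830,830)=(830*31+830)%997=638 -> [791, 638]
L4: h(791,638)=(791*31+638)%997=234 -> [234]

Answer: 234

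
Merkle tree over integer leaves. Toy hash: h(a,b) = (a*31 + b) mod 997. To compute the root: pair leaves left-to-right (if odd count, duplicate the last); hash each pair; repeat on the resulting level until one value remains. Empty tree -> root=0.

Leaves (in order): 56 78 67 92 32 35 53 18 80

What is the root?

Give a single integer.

L0: [56, 78, 67, 92, 32, 35, 53, 18, 80]
L1: h(56,78)=(56*31+78)%997=817 h(67,92)=(67*31+92)%997=175 h(32,35)=(32*31+35)%997=30 h(53,18)=(53*31+18)%997=664 h(80,80)=(80*31+80)%997=566 -> [817, 175, 30, 664, 566]
L2: h(817,175)=(817*31+175)%997=577 h(30,664)=(30*31+664)%997=597 h(566,566)=(566*31+566)%997=166 -> [577, 597, 166]
L3: h(577,597)=(577*31+597)%997=538 h(166,166)=(166*31+166)%997=327 -> [538, 327]
L4: h(538,327)=(538*31+327)%997=56 -> [56]

Answer: 56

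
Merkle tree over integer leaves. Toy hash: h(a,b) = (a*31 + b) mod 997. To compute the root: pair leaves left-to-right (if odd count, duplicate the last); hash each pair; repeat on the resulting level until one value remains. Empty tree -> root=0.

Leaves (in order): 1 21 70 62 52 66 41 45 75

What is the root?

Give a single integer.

L0: [1, 21, 70, 62, 52, 66, 41, 45, 75]
L1: h(1,21)=(1*31+21)%997=52 h(70,62)=(70*31+62)%997=238 h(52,66)=(52*31+66)%997=681 h(41,45)=(41*31+45)%997=319 h(75,75)=(75*31+75)%997=406 -> [52, 238, 681, 319, 406]
L2: h(52,238)=(52*31+238)%997=853 h(681,319)=(681*31+319)%997=493 h(406,406)=(406*31+406)%997=31 -> [853, 493, 31]
L3: h(853,493)=(853*31+493)%997=17 h(31,31)=(31*31+31)%997=992 -> [17, 992]
L4: h(17,992)=(17*31+992)%997=522 -> [522]

Answer: 522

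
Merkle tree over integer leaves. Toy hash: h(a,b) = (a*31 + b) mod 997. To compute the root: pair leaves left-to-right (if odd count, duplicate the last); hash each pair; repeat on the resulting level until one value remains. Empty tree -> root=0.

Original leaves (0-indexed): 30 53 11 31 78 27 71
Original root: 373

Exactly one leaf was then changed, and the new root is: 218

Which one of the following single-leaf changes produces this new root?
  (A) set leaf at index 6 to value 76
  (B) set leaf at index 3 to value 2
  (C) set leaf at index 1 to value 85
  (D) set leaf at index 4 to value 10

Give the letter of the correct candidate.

Original leaves: [30, 53, 11, 31, 78, 27, 71]
Target new root: 218
Try each candidate change and compute the resulting root:
Candidate A: set leaf[6] = 76 -> leaves = [30, 53, 11, 31, 78, 27, 76]
  L0: [30, 53, 11, 31, 78, 27, 76]
  L1: h(30,53)=(30*31+53)%997=983 h(11,31)=(11*31+31)%997=372 h(78,27)=(78*31+27)%997=451 h(76,76)=(76*31+76)%997=438 -> [983, 372, 451, 438]
  L2: h(983,372)=(983*31+372)%997=935 h(451,438)=(451*31+438)%997=461 -> [935, 461]
  L3: h(935,461)=(935*31+461)%997=533 -> [533]
  root = 533 != target 218
Candidate B: set leaf[3] = 2 -> leaves = [30, 53, 11, 2, 78, 27, 71]
  L0: [30, 53, 11, 2, 78, 27, 71]
  L1: h(30,53)=(30*31+53)%997=983 h(11,2)=(11*31+2)%997=343 h(78,27)=(78*31+27)%997=451 h(71,71)=(71*31+71)%997=278 -> [983, 343, 451, 278]
  L2: h(983,343)=(983*31+343)%997=906 h(451,278)=(451*31+278)%997=301 -> [906, 301]
  L3: h(906,301)=(906*31+301)%997=471 -> [471]
  root = 471 != target 218
Candidate C: set leaf[1] = 85 -> leaves = [30, 85, 11, 31, 78, 27, 71]
  L0: [30, 85, 11, 31, 78, 27, 71]
  L1: h(30,85)=(30*31+85)%997=18 h(11,31)=(11*31+31)%997=372 h(78,27)=(78*31+27)%997=451 h(71,71)=(71*31+71)%997=278 -> [18, 372, 451, 278]
  L2: h(18,372)=(18*31+372)%997=930 h(451,278)=(451*31+278)%997=301 -> [930, 301]
  L3: h(930,301)=(930*31+301)%997=218 -> [218]
  root = 218 == target 218  ** MATCH **
Candidate D: set leaf[4] = 10 -> leaves = [30, 53, 11, 31, 10, 27, 71]
  L0: [30, 53, 11, 31, 10, 27, 71]
  L1: h(30,53)=(30*31+53)%997=983 h(11,31)=(11*31+31)%997=372 h(10,27)=(10*31+27)%997=337 h(71,71)=(71*31+71)%997=278 -> [983, 372, 337, 278]
  L2: h(983,372)=(983*31+372)%997=935 h(337,278)=(337*31+278)%997=755 -> [935, 755]
  L3: h(935,755)=(935*31+755)%997=827 -> [827]
  root = 827 != target 218
Candidate C produces the target root.

Answer: C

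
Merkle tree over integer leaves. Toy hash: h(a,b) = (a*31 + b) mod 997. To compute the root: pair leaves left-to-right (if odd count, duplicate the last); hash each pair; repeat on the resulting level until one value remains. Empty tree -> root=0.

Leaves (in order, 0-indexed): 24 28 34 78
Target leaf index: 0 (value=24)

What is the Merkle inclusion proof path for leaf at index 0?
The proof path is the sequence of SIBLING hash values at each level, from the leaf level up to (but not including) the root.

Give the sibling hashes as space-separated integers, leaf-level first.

Answer: 28 135

Derivation:
L0 (leaves): [24, 28, 34, 78], target index=0
L1: h(24,28)=(24*31+28)%997=772 [pair 0] h(34,78)=(34*31+78)%997=135 [pair 1] -> [772, 135]
  Sibling for proof at L0: 28
L2: h(772,135)=(772*31+135)%997=139 [pair 0] -> [139]
  Sibling for proof at L1: 135
Root: 139
Proof path (sibling hashes from leaf to root): [28, 135]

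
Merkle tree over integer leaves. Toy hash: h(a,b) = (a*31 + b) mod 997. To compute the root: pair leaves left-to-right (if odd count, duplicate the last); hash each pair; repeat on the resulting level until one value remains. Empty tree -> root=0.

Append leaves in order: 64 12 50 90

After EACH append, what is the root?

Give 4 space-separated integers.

Answer: 64 2 665 705

Derivation:
After append 64 (leaves=[64]):
  L0: [64]
  root=64
After append 12 (leaves=[64, 12]):
  L0: [64, 12]
  L1: h(64,12)=(64*31+12)%997=2 -> [2]
  root=2
After append 50 (leaves=[64, 12, 50]):
  L0: [64, 12, 50]
  L1: h(64,12)=(64*31+12)%997=2 h(50,50)=(50*31+50)%997=603 -> [2, 603]
  L2: h(2,603)=(2*31+603)%997=665 -> [665]
  root=665
After append 90 (leaves=[64, 12, 50, 90]):
  L0: [64, 12, 50, 90]
  L1: h(64,12)=(64*31+12)%997=2 h(50,90)=(50*31+90)%997=643 -> [2, 643]
  L2: h(2,643)=(2*31+643)%997=705 -> [705]
  root=705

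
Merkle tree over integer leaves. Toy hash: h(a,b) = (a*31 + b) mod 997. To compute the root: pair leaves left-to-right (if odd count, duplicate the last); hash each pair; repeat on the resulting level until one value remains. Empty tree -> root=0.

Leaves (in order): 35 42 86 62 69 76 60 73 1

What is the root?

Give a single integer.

Answer: 967

Derivation:
L0: [35, 42, 86, 62, 69, 76, 60, 73, 1]
L1: h(35,42)=(35*31+42)%997=130 h(86,62)=(86*31+62)%997=734 h(69,76)=(69*31+76)%997=221 h(60,73)=(60*31+73)%997=936 h(1,1)=(1*31+1)%997=32 -> [130, 734, 221, 936, 32]
L2: h(130,734)=(130*31+734)%997=776 h(221,936)=(221*31+936)%997=808 h(32,32)=(32*31+32)%997=27 -> [776, 808, 27]
L3: h(776,808)=(776*31+808)%997=936 h(27,27)=(27*31+27)%997=864 -> [936, 864]
L4: h(936,864)=(936*31+864)%997=967 -> [967]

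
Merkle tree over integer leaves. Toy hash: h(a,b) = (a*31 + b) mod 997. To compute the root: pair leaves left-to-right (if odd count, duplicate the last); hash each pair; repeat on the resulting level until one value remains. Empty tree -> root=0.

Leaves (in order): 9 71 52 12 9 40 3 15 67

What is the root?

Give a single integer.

Answer: 485

Derivation:
L0: [9, 71, 52, 12, 9, 40, 3, 15, 67]
L1: h(9,71)=(9*31+71)%997=350 h(52,12)=(52*31+12)%997=627 h(9,40)=(9*31+40)%997=319 h(3,15)=(3*31+15)%997=108 h(67,67)=(67*31+67)%997=150 -> [350, 627, 319, 108, 150]
L2: h(350,627)=(350*31+627)%997=510 h(319,108)=(319*31+108)%997=27 h(150,150)=(150*31+150)%997=812 -> [510, 27, 812]
L3: h(510,27)=(510*31+27)%997=882 h(812,812)=(812*31+812)%997=62 -> [882, 62]
L4: h(882,62)=(882*31+62)%997=485 -> [485]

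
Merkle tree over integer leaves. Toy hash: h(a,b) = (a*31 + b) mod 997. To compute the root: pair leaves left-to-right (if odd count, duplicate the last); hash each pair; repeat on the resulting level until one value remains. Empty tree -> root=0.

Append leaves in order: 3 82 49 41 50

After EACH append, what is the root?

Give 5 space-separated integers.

After append 3 (leaves=[3]):
  L0: [3]
  root=3
After append 82 (leaves=[3, 82]):
  L0: [3, 82]
  L1: h(3,82)=(3*31+82)%997=175 -> [175]
  root=175
After append 49 (leaves=[3, 82, 49]):
  L0: [3, 82, 49]
  L1: h(3,82)=(3*31+82)%997=175 h(49,49)=(49*31+49)%997=571 -> [175, 571]
  L2: h(175,571)=(175*31+571)%997=14 -> [14]
  root=14
After append 41 (leaves=[3, 82, 49, 41]):
  L0: [3, 82, 49, 41]
  L1: h(3,82)=(3*31+82)%997=175 h(49,41)=(49*31+41)%997=563 -> [175, 563]
  L2: h(175,563)=(175*31+563)%997=6 -> [6]
  root=6
After append 50 (leaves=[3, 82, 49, 41, 50]):
  L0: [3, 82, 49, 41, 50]
  L1: h(3,82)=(3*31+82)%997=175 h(49,41)=(49*31+41)%997=563 h(50,50)=(50*31+50)%997=603 -> [175, 563, 603]
  L2: h(175,563)=(175*31+563)%997=6 h(603,603)=(603*31+603)%997=353 -> [6, 353]
  L3: h(6,353)=(6*31+353)%997=539 -> [539]
  root=539

Answer: 3 175 14 6 539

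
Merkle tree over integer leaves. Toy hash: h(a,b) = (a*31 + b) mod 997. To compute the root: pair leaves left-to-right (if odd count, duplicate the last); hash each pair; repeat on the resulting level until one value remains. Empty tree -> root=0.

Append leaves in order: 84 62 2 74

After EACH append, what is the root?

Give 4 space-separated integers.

After append 84 (leaves=[84]):
  L0: [84]
  root=84
After append 62 (leaves=[84, 62]):
  L0: [84, 62]
  L1: h(84,62)=(84*31+62)%997=672 -> [672]
  root=672
After append 2 (leaves=[84, 62, 2]):
  L0: [84, 62, 2]
  L1: h(84,62)=(84*31+62)%997=672 h(2,2)=(2*31+2)%997=64 -> [672, 64]
  L2: h(672,64)=(672*31+64)%997=956 -> [956]
  root=956
After append 74 (leaves=[84, 62, 2, 74]):
  L0: [84, 62, 2, 74]
  L1: h(84,62)=(84*31+62)%997=672 h(2,74)=(2*31+74)%997=136 -> [672, 136]
  L2: h(672,136)=(672*31+136)%997=31 -> [31]
  root=31

Answer: 84 672 956 31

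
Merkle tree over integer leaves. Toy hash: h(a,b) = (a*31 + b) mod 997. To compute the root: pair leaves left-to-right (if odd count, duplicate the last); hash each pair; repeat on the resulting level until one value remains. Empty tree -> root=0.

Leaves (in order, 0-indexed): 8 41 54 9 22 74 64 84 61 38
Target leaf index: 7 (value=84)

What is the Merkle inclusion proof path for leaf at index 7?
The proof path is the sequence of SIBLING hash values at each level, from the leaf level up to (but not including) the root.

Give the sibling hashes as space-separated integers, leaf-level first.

L0 (leaves): [8, 41, 54, 9, 22, 74, 64, 84, 61, 38], target index=7
L1: h(8,41)=(8*31+41)%997=289 [pair 0] h(54,9)=(54*31+9)%997=686 [pair 1] h(22,74)=(22*31+74)%997=756 [pair 2] h(64,84)=(64*31+84)%997=74 [pair 3] h(61,38)=(61*31+38)%997=932 [pair 4] -> [289, 686, 756, 74, 932]
  Sibling for proof at L0: 64
L2: h(289,686)=(289*31+686)%997=672 [pair 0] h(756,74)=(756*31+74)%997=579 [pair 1] h(932,932)=(932*31+932)%997=911 [pair 2] -> [672, 579, 911]
  Sibling for proof at L1: 756
L3: h(672,579)=(672*31+579)%997=474 [pair 0] h(911,911)=(911*31+911)%997=239 [pair 1] -> [474, 239]
  Sibling for proof at L2: 672
L4: h(474,239)=(474*31+239)%997=975 [pair 0] -> [975]
  Sibling for proof at L3: 239
Root: 975
Proof path (sibling hashes from leaf to root): [64, 756, 672, 239]

Answer: 64 756 672 239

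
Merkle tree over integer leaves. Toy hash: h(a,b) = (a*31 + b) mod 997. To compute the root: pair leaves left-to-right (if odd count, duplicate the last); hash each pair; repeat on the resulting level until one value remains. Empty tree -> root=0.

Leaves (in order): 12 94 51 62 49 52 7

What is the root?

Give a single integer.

L0: [12, 94, 51, 62, 49, 52, 7]
L1: h(12,94)=(12*31+94)%997=466 h(51,62)=(51*31+62)%997=646 h(49,52)=(49*31+52)%997=574 h(7,7)=(7*31+7)%997=224 -> [466, 646, 574, 224]
L2: h(466,646)=(466*31+646)%997=137 h(574,224)=(574*31+224)%997=72 -> [137, 72]
L3: h(137,72)=(137*31+72)%997=331 -> [331]

Answer: 331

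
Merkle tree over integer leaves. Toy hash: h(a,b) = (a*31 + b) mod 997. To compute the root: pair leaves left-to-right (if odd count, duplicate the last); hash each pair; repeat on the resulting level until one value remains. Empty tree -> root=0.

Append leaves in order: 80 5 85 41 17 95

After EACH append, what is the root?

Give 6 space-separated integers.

After append 80 (leaves=[80]):
  L0: [80]
  root=80
After append 5 (leaves=[80, 5]):
  L0: [80, 5]
  L1: h(80,5)=(80*31+5)%997=491 -> [491]
  root=491
After append 85 (leaves=[80, 5, 85]):
  L0: [80, 5, 85]
  L1: h(80,5)=(80*31+5)%997=491 h(85,85)=(85*31+85)%997=726 -> [491, 726]
  L2: h(491,726)=(491*31+726)%997=992 -> [992]
  root=992
After append 41 (leaves=[80, 5, 85, 41]):
  L0: [80, 5, 85, 41]
  L1: h(80,5)=(80*31+5)%997=491 h(85,41)=(85*31+41)%997=682 -> [491, 682]
  L2: h(491,682)=(491*31+682)%997=948 -> [948]
  root=948
After append 17 (leaves=[80, 5, 85, 41, 17]):
  L0: [80, 5, 85, 41, 17]
  L1: h(80,5)=(80*31+5)%997=491 h(85,41)=(85*31+41)%997=682 h(17,17)=(17*31+17)%997=544 -> [491, 682, 544]
  L2: h(491,682)=(491*31+682)%997=948 h(544,544)=(544*31+544)%997=459 -> [948, 459]
  L3: h(948,459)=(948*31+459)%997=934 -> [934]
  root=934
After append 95 (leaves=[80, 5, 85, 41, 17, 95]):
  L0: [80, 5, 85, 41, 17, 95]
  L1: h(80,5)=(80*31+5)%997=491 h(85,41)=(85*31+41)%997=682 h(17,95)=(17*31+95)%997=622 -> [491, 682, 622]
  L2: h(491,682)=(491*31+682)%997=948 h(622,622)=(622*31+622)%997=961 -> [948, 961]
  L3: h(948,961)=(948*31+961)%997=439 -> [439]
  root=439

Answer: 80 491 992 948 934 439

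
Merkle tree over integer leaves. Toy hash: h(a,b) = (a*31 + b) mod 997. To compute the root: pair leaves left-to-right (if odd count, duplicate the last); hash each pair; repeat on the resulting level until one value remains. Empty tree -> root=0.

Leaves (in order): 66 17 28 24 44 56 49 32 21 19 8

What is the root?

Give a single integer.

L0: [66, 17, 28, 24, 44, 56, 49, 32, 21, 19, 8]
L1: h(66,17)=(66*31+17)%997=69 h(28,24)=(28*31+24)%997=892 h(44,56)=(44*31+56)%997=423 h(49,32)=(49*31+32)%997=554 h(21,19)=(21*31+19)%997=670 h(8,8)=(8*31+8)%997=256 -> [69, 892, 423, 554, 670, 256]
L2: h(69,892)=(69*31+892)%997=40 h(423,554)=(423*31+554)%997=706 h(670,256)=(670*31+256)%997=89 -> [40, 706, 89]
L3: h(40,706)=(40*31+706)%997=949 h(89,89)=(89*31+89)%997=854 -> [949, 854]
L4: h(949,854)=(949*31+854)%997=363 -> [363]

Answer: 363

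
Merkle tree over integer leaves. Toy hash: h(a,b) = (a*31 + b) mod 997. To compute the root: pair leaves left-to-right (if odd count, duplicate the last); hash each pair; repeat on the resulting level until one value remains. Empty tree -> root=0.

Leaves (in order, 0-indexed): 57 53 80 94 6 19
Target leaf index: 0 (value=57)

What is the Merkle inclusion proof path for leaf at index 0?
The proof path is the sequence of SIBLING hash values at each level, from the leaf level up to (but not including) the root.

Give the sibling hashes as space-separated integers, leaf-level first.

L0 (leaves): [57, 53, 80, 94, 6, 19], target index=0
L1: h(57,53)=(57*31+53)%997=823 [pair 0] h(80,94)=(80*31+94)%997=580 [pair 1] h(6,19)=(6*31+19)%997=205 [pair 2] -> [823, 580, 205]
  Sibling for proof at L0: 53
L2: h(823,580)=(823*31+580)%997=171 [pair 0] h(205,205)=(205*31+205)%997=578 [pair 1] -> [171, 578]
  Sibling for proof at L1: 580
L3: h(171,578)=(171*31+578)%997=894 [pair 0] -> [894]
  Sibling for proof at L2: 578
Root: 894
Proof path (sibling hashes from leaf to root): [53, 580, 578]

Answer: 53 580 578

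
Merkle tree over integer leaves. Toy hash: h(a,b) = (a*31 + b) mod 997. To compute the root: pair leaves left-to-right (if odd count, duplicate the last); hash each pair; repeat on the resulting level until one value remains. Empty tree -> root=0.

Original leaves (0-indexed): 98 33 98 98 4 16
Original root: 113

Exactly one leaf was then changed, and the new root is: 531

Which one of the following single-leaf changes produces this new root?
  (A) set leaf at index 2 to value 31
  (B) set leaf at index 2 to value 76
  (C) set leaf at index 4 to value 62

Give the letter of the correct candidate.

Original leaves: [98, 33, 98, 98, 4, 16]
Target new root: 531
Try each candidate change and compute the resulting root:
Candidate A: set leaf[2] = 31 -> leaves = [98, 33, 31, 98, 4, 16]
  L0: [98, 33, 31, 98, 4, 16]
  L1: h(98,33)=(98*31+33)%997=80 h(31,98)=(31*31+98)%997=62 h(4,16)=(4*31+16)%997=140 -> [80, 62, 140]
  L2: h(80,62)=(80*31+62)%997=548 h(140,140)=(140*31+140)%997=492 -> [548, 492]
  L3: h(548,492)=(548*31+492)%997=531 -> [531]
  root = 531 == target 531  ** MATCH **
Candidate B: set leaf[2] = 76 -> leaves = [98, 33, 76, 98, 4, 16]
  L0: [98, 33, 76, 98, 4, 16]
  L1: h(98,33)=(98*31+33)%997=80 h(76,98)=(76*31+98)%997=460 h(4,16)=(4*31+16)%997=140 -> [80, 460, 140]
  L2: h(80,460)=(80*31+460)%997=946 h(140,140)=(140*31+140)%997=492 -> [946, 492]
  L3: h(946,492)=(946*31+492)%997=905 -> [905]
  root = 905 != target 531
Candidate C: set leaf[4] = 62 -> leaves = [98, 33, 98, 98, 62, 16]
  L0: [98, 33, 98, 98, 62, 16]
  L1: h(98,33)=(98*31+33)%997=80 h(98,98)=(98*31+98)%997=145 h(62,16)=(62*31+16)%997=941 -> [80, 145, 941]
  L2: h(80,145)=(80*31+145)%997=631 h(941,941)=(941*31+941)%997=202 -> [631, 202]
  L3: h(631,202)=(631*31+202)%997=820 -> [820]
  root = 820 != target 531
Candidate A produces the target root.

Answer: A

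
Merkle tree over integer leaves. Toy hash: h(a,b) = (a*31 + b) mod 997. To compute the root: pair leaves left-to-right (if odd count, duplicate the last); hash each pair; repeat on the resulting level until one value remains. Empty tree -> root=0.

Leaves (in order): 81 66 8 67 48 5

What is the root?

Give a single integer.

Answer: 661

Derivation:
L0: [81, 66, 8, 67, 48, 5]
L1: h(81,66)=(81*31+66)%997=583 h(8,67)=(8*31+67)%997=315 h(48,5)=(48*31+5)%997=496 -> [583, 315, 496]
L2: h(583,315)=(583*31+315)%997=442 h(496,496)=(496*31+496)%997=917 -> [442, 917]
L3: h(442,917)=(442*31+917)%997=661 -> [661]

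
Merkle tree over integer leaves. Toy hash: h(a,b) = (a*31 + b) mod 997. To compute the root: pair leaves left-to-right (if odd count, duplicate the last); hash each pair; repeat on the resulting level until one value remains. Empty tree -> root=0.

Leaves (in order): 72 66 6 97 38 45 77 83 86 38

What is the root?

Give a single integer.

L0: [72, 66, 6, 97, 38, 45, 77, 83, 86, 38]
L1: h(72,66)=(72*31+66)%997=304 h(6,97)=(6*31+97)%997=283 h(38,45)=(38*31+45)%997=226 h(77,83)=(77*31+83)%997=476 h(86,38)=(86*31+38)%997=710 -> [304, 283, 226, 476, 710]
L2: h(304,283)=(304*31+283)%997=734 h(226,476)=(226*31+476)%997=503 h(710,710)=(710*31+710)%997=786 -> [734, 503, 786]
L3: h(734,503)=(734*31+503)%997=326 h(786,786)=(786*31+786)%997=227 -> [326, 227]
L4: h(326,227)=(326*31+227)%997=363 -> [363]

Answer: 363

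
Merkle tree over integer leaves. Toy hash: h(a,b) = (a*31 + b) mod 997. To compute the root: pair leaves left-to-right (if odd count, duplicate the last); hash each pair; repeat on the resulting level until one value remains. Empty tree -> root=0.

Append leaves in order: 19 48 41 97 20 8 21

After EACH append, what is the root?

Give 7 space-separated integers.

Answer: 19 637 122 178 76 689 733

Derivation:
After append 19 (leaves=[19]):
  L0: [19]
  root=19
After append 48 (leaves=[19, 48]):
  L0: [19, 48]
  L1: h(19,48)=(19*31+48)%997=637 -> [637]
  root=637
After append 41 (leaves=[19, 48, 41]):
  L0: [19, 48, 41]
  L1: h(19,48)=(19*31+48)%997=637 h(41,41)=(41*31+41)%997=315 -> [637, 315]
  L2: h(637,315)=(637*31+315)%997=122 -> [122]
  root=122
After append 97 (leaves=[19, 48, 41, 97]):
  L0: [19, 48, 41, 97]
  L1: h(19,48)=(19*31+48)%997=637 h(41,97)=(41*31+97)%997=371 -> [637, 371]
  L2: h(637,371)=(637*31+371)%997=178 -> [178]
  root=178
After append 20 (leaves=[19, 48, 41, 97, 20]):
  L0: [19, 48, 41, 97, 20]
  L1: h(19,48)=(19*31+48)%997=637 h(41,97)=(41*31+97)%997=371 h(20,20)=(20*31+20)%997=640 -> [637, 371, 640]
  L2: h(637,371)=(637*31+371)%997=178 h(640,640)=(640*31+640)%997=540 -> [178, 540]
  L3: h(178,540)=(178*31+540)%997=76 -> [76]
  root=76
After append 8 (leaves=[19, 48, 41, 97, 20, 8]):
  L0: [19, 48, 41, 97, 20, 8]
  L1: h(19,48)=(19*31+48)%997=637 h(41,97)=(41*31+97)%997=371 h(20,8)=(20*31+8)%997=628 -> [637, 371, 628]
  L2: h(637,371)=(637*31+371)%997=178 h(628,628)=(628*31+628)%997=156 -> [178, 156]
  L3: h(178,156)=(178*31+156)%997=689 -> [689]
  root=689
After append 21 (leaves=[19, 48, 41, 97, 20, 8, 21]):
  L0: [19, 48, 41, 97, 20, 8, 21]
  L1: h(19,48)=(19*31+48)%997=637 h(41,97)=(41*31+97)%997=371 h(20,8)=(20*31+8)%997=628 h(21,21)=(21*31+21)%997=672 -> [637, 371, 628, 672]
  L2: h(637,371)=(637*31+371)%997=178 h(628,672)=(628*31+672)%997=200 -> [178, 200]
  L3: h(178,200)=(178*31+200)%997=733 -> [733]
  root=733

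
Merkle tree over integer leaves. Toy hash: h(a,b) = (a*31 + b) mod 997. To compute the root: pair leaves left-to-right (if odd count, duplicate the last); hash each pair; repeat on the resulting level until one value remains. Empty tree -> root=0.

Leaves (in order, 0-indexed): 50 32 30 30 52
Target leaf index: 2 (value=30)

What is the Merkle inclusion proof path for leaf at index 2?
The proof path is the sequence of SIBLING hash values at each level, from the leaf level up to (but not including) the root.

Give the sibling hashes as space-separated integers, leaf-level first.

Answer: 30 585 407

Derivation:
L0 (leaves): [50, 32, 30, 30, 52], target index=2
L1: h(50,32)=(50*31+32)%997=585 [pair 0] h(30,30)=(30*31+30)%997=960 [pair 1] h(52,52)=(52*31+52)%997=667 [pair 2] -> [585, 960, 667]
  Sibling for proof at L0: 30
L2: h(585,960)=(585*31+960)%997=152 [pair 0] h(667,667)=(667*31+667)%997=407 [pair 1] -> [152, 407]
  Sibling for proof at L1: 585
L3: h(152,407)=(152*31+407)%997=134 [pair 0] -> [134]
  Sibling for proof at L2: 407
Root: 134
Proof path (sibling hashes from leaf to root): [30, 585, 407]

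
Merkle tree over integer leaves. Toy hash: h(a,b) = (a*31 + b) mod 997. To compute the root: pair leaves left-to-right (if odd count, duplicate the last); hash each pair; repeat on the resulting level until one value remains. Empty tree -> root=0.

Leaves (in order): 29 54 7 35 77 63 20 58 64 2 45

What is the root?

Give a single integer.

Answer: 27

Derivation:
L0: [29, 54, 7, 35, 77, 63, 20, 58, 64, 2, 45]
L1: h(29,54)=(29*31+54)%997=953 h(7,35)=(7*31+35)%997=252 h(77,63)=(77*31+63)%997=456 h(20,58)=(20*31+58)%997=678 h(64,2)=(64*31+2)%997=989 h(45,45)=(45*31+45)%997=443 -> [953, 252, 456, 678, 989, 443]
L2: h(953,252)=(953*31+252)%997=882 h(456,678)=(456*31+678)%997=856 h(989,443)=(989*31+443)%997=195 -> [882, 856, 195]
L3: h(882,856)=(882*31+856)%997=282 h(195,195)=(195*31+195)%997=258 -> [282, 258]
L4: h(282,258)=(282*31+258)%997=27 -> [27]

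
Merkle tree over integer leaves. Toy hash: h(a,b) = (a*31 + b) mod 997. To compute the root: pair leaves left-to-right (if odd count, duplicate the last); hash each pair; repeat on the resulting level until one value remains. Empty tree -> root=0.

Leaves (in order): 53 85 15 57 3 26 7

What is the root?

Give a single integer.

Answer: 758

Derivation:
L0: [53, 85, 15, 57, 3, 26, 7]
L1: h(53,85)=(53*31+85)%997=731 h(15,57)=(15*31+57)%997=522 h(3,26)=(3*31+26)%997=119 h(7,7)=(7*31+7)%997=224 -> [731, 522, 119, 224]
L2: h(731,522)=(731*31+522)%997=252 h(119,224)=(119*31+224)%997=922 -> [252, 922]
L3: h(252,922)=(252*31+922)%997=758 -> [758]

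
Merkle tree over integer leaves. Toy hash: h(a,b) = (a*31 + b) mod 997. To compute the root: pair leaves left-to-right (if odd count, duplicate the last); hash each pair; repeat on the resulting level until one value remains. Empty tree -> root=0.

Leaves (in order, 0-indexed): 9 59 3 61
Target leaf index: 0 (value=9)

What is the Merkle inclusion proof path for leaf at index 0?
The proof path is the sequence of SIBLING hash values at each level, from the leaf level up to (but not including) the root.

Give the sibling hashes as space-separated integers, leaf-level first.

L0 (leaves): [9, 59, 3, 61], target index=0
L1: h(9,59)=(9*31+59)%997=338 [pair 0] h(3,61)=(3*31+61)%997=154 [pair 1] -> [338, 154]
  Sibling for proof at L0: 59
L2: h(338,154)=(338*31+154)%997=662 [pair 0] -> [662]
  Sibling for proof at L1: 154
Root: 662
Proof path (sibling hashes from leaf to root): [59, 154]

Answer: 59 154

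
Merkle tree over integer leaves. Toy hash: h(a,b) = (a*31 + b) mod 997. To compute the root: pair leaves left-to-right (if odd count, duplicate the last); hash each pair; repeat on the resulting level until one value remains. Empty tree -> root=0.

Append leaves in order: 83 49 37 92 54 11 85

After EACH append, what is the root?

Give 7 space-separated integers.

Answer: 83 628 712 767 310 928 966

Derivation:
After append 83 (leaves=[83]):
  L0: [83]
  root=83
After append 49 (leaves=[83, 49]):
  L0: [83, 49]
  L1: h(83,49)=(83*31+49)%997=628 -> [628]
  root=628
After append 37 (leaves=[83, 49, 37]):
  L0: [83, 49, 37]
  L1: h(83,49)=(83*31+49)%997=628 h(37,37)=(37*31+37)%997=187 -> [628, 187]
  L2: h(628,187)=(628*31+187)%997=712 -> [712]
  root=712
After append 92 (leaves=[83, 49, 37, 92]):
  L0: [83, 49, 37, 92]
  L1: h(83,49)=(83*31+49)%997=628 h(37,92)=(37*31+92)%997=242 -> [628, 242]
  L2: h(628,242)=(628*31+242)%997=767 -> [767]
  root=767
After append 54 (leaves=[83, 49, 37, 92, 54]):
  L0: [83, 49, 37, 92, 54]
  L1: h(83,49)=(83*31+49)%997=628 h(37,92)=(37*31+92)%997=242 h(54,54)=(54*31+54)%997=731 -> [628, 242, 731]
  L2: h(628,242)=(628*31+242)%997=767 h(731,731)=(731*31+731)%997=461 -> [767, 461]
  L3: h(767,461)=(767*31+461)%997=310 -> [310]
  root=310
After append 11 (leaves=[83, 49, 37, 92, 54, 11]):
  L0: [83, 49, 37, 92, 54, 11]
  L1: h(83,49)=(83*31+49)%997=628 h(37,92)=(37*31+92)%997=242 h(54,11)=(54*31+11)%997=688 -> [628, 242, 688]
  L2: h(628,242)=(628*31+242)%997=767 h(688,688)=(688*31+688)%997=82 -> [767, 82]
  L3: h(767,82)=(767*31+82)%997=928 -> [928]
  root=928
After append 85 (leaves=[83, 49, 37, 92, 54, 11, 85]):
  L0: [83, 49, 37, 92, 54, 11, 85]
  L1: h(83,49)=(83*31+49)%997=628 h(37,92)=(37*31+92)%997=242 h(54,11)=(54*31+11)%997=688 h(85,85)=(85*31+85)%997=726 -> [628, 242, 688, 726]
  L2: h(628,242)=(628*31+242)%997=767 h(688,726)=(688*31+726)%997=120 -> [767, 120]
  L3: h(767,120)=(767*31+120)%997=966 -> [966]
  root=966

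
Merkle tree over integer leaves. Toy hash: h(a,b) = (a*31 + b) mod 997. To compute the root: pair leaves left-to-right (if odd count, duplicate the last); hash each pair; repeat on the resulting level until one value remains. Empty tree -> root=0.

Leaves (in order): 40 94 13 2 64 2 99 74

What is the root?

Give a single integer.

L0: [40, 94, 13, 2, 64, 2, 99, 74]
L1: h(40,94)=(40*31+94)%997=337 h(13,2)=(13*31+2)%997=405 h(64,2)=(64*31+2)%997=989 h(99,74)=(99*31+74)%997=152 -> [337, 405, 989, 152]
L2: h(337,405)=(337*31+405)%997=882 h(989,152)=(989*31+152)%997=901 -> [882, 901]
L3: h(882,901)=(882*31+901)%997=327 -> [327]

Answer: 327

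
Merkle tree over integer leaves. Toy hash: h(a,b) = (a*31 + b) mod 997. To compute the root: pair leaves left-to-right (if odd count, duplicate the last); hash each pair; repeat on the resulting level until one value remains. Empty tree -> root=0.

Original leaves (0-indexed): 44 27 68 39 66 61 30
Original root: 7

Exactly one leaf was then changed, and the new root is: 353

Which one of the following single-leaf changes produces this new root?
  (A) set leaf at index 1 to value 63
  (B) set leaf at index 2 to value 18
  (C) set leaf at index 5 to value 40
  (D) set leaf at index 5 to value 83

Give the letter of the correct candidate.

Answer: C

Derivation:
Original leaves: [44, 27, 68, 39, 66, 61, 30]
Target new root: 353
Try each candidate change and compute the resulting root:
Candidate A: set leaf[1] = 63 -> leaves = [44, 63, 68, 39, 66, 61, 30]
  L0: [44, 63, 68, 39, 66, 61, 30]
  L1: h(44,63)=(44*31+63)%997=430 h(68,39)=(68*31+39)%997=153 h(66,61)=(66*31+61)%997=113 h(30,30)=(30*31+30)%997=960 -> [430, 153, 113, 960]
  L2: h(430,153)=(430*31+153)%997=522 h(113,960)=(113*31+960)%997=475 -> [522, 475]
  L3: h(522,475)=(522*31+475)%997=705 -> [705]
  root = 705 != target 353
Candidate B: set leaf[2] = 18 -> leaves = [44, 27, 18, 39, 66, 61, 30]
  L0: [44, 27, 18, 39, 66, 61, 30]
  L1: h(44,27)=(44*31+27)%997=394 h(18,39)=(18*31+39)%997=597 h(66,61)=(66*31+61)%997=113 h(30,30)=(30*31+30)%997=960 -> [394, 597, 113, 960]
  L2: h(394,597)=(394*31+597)%997=847 h(113,960)=(113*31+960)%997=475 -> [847, 475]
  L3: h(847,475)=(847*31+475)%997=810 -> [810]
  root = 810 != target 353
Candidate C: set leaf[5] = 40 -> leaves = [44, 27, 68, 39, 66, 40, 30]
  L0: [44, 27, 68, 39, 66, 40, 30]
  L1: h(44,27)=(44*31+27)%997=394 h(68,39)=(68*31+39)%997=153 h(66,40)=(66*31+40)%997=92 h(30,30)=(30*31+30)%997=960 -> [394, 153, 92, 960]
  L2: h(394,153)=(394*31+153)%997=403 h(92,960)=(92*31+960)%997=821 -> [403, 821]
  L3: h(403,821)=(403*31+821)%997=353 -> [353]
  root = 353 == target 353  ** MATCH **
Candidate D: set leaf[5] = 83 -> leaves = [44, 27, 68, 39, 66, 83, 30]
  L0: [44, 27, 68, 39, 66, 83, 30]
  L1: h(44,27)=(44*31+27)%997=394 h(68,39)=(68*31+39)%997=153 h(66,83)=(66*31+83)%997=135 h(30,30)=(30*31+30)%997=960 -> [394, 153, 135, 960]
  L2: h(394,153)=(394*31+153)%997=403 h(135,960)=(135*31+960)%997=160 -> [403, 160]
  L3: h(403,160)=(403*31+160)%997=689 -> [689]
  root = 689 != target 353
Candidate C produces the target root.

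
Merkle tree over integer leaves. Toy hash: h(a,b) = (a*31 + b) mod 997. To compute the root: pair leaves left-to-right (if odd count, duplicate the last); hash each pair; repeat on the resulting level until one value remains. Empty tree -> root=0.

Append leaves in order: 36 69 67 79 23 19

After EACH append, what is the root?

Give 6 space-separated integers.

Answer: 36 188 993 8 869 741

Derivation:
After append 36 (leaves=[36]):
  L0: [36]
  root=36
After append 69 (leaves=[36, 69]):
  L0: [36, 69]
  L1: h(36,69)=(36*31+69)%997=188 -> [188]
  root=188
After append 67 (leaves=[36, 69, 67]):
  L0: [36, 69, 67]
  L1: h(36,69)=(36*31+69)%997=188 h(67,67)=(67*31+67)%997=150 -> [188, 150]
  L2: h(188,150)=(188*31+150)%997=993 -> [993]
  root=993
After append 79 (leaves=[36, 69, 67, 79]):
  L0: [36, 69, 67, 79]
  L1: h(36,69)=(36*31+69)%997=188 h(67,79)=(67*31+79)%997=162 -> [188, 162]
  L2: h(188,162)=(188*31+162)%997=8 -> [8]
  root=8
After append 23 (leaves=[36, 69, 67, 79, 23]):
  L0: [36, 69, 67, 79, 23]
  L1: h(36,69)=(36*31+69)%997=188 h(67,79)=(67*31+79)%997=162 h(23,23)=(23*31+23)%997=736 -> [188, 162, 736]
  L2: h(188,162)=(188*31+162)%997=8 h(736,736)=(736*31+736)%997=621 -> [8, 621]
  L3: h(8,621)=(8*31+621)%997=869 -> [869]
  root=869
After append 19 (leaves=[36, 69, 67, 79, 23, 19]):
  L0: [36, 69, 67, 79, 23, 19]
  L1: h(36,69)=(36*31+69)%997=188 h(67,79)=(67*31+79)%997=162 h(23,19)=(23*31+19)%997=732 -> [188, 162, 732]
  L2: h(188,162)=(188*31+162)%997=8 h(732,732)=(732*31+732)%997=493 -> [8, 493]
  L3: h(8,493)=(8*31+493)%997=741 -> [741]
  root=741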